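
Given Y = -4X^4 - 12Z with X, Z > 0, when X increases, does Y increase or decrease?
Y decreases

Taking the partial derivative:
∂Y/∂X = -16X^3

∂Y/∂X = -16X^3 < 0 (assuming positive values)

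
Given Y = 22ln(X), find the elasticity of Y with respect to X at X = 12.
Elasticity = 1/ln(12) ≈ 0.4024

Elasticity = (dY/dX) · (X/Y)

dY/dX = 22/X
At X = 12: dY/dX = 11/6, Y = 22·ln(12)

Elasticity = (11/6) · (12 / (22·ln(12))) = 1/ln(12) ≈ 0.4024

Interpretation: for a small percentage change in X, the percentage change in Y is approximately 0.40 times as large.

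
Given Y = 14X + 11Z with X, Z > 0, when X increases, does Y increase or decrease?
Y increases

Taking the partial derivative:
∂Y/∂X = 14

∂Y/∂X = 14 > 0 (assuming positive values)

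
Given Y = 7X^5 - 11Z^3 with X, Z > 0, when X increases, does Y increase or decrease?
Y increases

Taking the partial derivative:
∂Y/∂X = 35X^4

∂Y/∂X = 35X^4 > 0 (assuming positive values)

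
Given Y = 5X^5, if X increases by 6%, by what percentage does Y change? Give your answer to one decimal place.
33.8%

For Y = 5X^5:
If X → X(1 + 0.06)
Then Y → Y · (1 + 0.06)^5
     ≈ Y · 1.3382

Percentage change = ((1 + 0.06)^5 − 1) × 100% ≈ 33.8%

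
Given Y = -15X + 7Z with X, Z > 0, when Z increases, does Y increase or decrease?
Y increases

Taking the partial derivative:
∂Y/∂Z = 7

∂Y/∂Z = 7 > 0 (assuming positive values)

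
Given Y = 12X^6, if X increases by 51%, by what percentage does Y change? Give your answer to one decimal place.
1085.4%

For Y = 12X^6:
If X → X(1 + 0.51)
Then Y → Y · (1 + 0.51)^6
     ≈ Y · 11.8539

Percentage change = ((1 + 0.51)^6 − 1) × 100% ≈ 1085.4%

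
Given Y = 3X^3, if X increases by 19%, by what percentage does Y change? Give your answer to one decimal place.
68.5%

For Y = 3X^3:
If X → X(1 + 0.19)
Then Y → Y · (1 + 0.19)^3
     ≈ Y · 1.6852

Percentage change = ((1 + 0.19)^3 − 1) × 100% ≈ 68.5%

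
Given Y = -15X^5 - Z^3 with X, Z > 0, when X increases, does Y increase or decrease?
Y decreases

Taking the partial derivative:
∂Y/∂X = -75X^4

∂Y/∂X = -75X^4 < 0 (assuming positive values)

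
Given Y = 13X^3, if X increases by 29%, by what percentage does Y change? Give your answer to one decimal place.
114.7%

For Y = 13X^3:
If X → X(1 + 0.29)
Then Y → Y · (1 + 0.29)^3
     ≈ Y · 2.1467

Percentage change = ((1 + 0.29)^3 − 1) × 100% ≈ 114.7%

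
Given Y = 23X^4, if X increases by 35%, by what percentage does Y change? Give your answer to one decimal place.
232.2%

For Y = 23X^4:
If X → X(1 + 0.35)
Then Y → Y · (1 + 0.35)^4
     ≈ Y · 3.3215

Percentage change = ((1 + 0.35)^4 − 1) × 100% ≈ 232.2%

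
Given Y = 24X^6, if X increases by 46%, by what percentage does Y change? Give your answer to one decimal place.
868.5%

For Y = 24X^6:
If X → X(1 + 0.46)
Then Y → Y · (1 + 0.46)^6
     ≈ Y · 9.6854

Percentage change = ((1 + 0.46)^6 − 1) × 100% ≈ 868.5%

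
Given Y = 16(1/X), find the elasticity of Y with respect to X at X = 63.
Elasticity = -1

Elasticity = (dY/dX) · (X/Y)

dY/dX = -16/X²
At X = 63: dY/dX = -16/3969, Y = 16/63

Elasticity = (-16/3969) · (63 / (16/63)) = -1

Interpretation: for a small percentage change in X, the percentage change in Y is approximately -1.00 times as large.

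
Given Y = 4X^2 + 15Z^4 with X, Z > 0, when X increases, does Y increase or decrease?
Y increases

Taking the partial derivative:
∂Y/∂X = 8X

∂Y/∂X = 8X > 0 (assuming positive values)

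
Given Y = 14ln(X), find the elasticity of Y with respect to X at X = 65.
Elasticity = 1/ln(65) ≈ 0.2396

Elasticity = (dY/dX) · (X/Y)

dY/dX = 14/X
At X = 65: dY/dX = 14/65, Y = 14·ln(65)

Elasticity = (14/65) · (65 / (14·ln(65))) = 1/ln(65) ≈ 0.2396

Interpretation: for a small percentage change in X, the percentage change in Y is approximately 0.24 times as large.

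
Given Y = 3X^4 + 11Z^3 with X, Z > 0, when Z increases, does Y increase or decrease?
Y increases

Taking the partial derivative:
∂Y/∂Z = 33Z^2

∂Y/∂Z = 33Z^2 > 0 (assuming positive values)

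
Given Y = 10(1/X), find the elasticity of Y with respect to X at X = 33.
Elasticity = -1

Elasticity = (dY/dX) · (X/Y)

dY/dX = -10/X²
At X = 33: dY/dX = -10/1089, Y = 10/33

Elasticity = (-10/1089) · (33 / (10/33)) = -1

Interpretation: for a small percentage change in X, the percentage change in Y is approximately -1.00 times as large.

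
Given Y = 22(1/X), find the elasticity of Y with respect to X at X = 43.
Elasticity = -1

Elasticity = (dY/dX) · (X/Y)

dY/dX = -22/X²
At X = 43: dY/dX = -22/1849, Y = 22/43

Elasticity = (-22/1849) · (43 / (22/43)) = -1

Interpretation: for a small percentage change in X, the percentage change in Y is approximately -1.00 times as large.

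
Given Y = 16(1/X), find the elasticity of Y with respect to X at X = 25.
Elasticity = -1

Elasticity = (dY/dX) · (X/Y)

dY/dX = -16/X²
At X = 25: dY/dX = -16/625, Y = 16/25

Elasticity = (-16/625) · (25 / (16/25)) = -1

Interpretation: for a small percentage change in X, the percentage change in Y is approximately -1.00 times as large.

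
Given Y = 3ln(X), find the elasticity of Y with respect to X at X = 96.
Elasticity = 1/ln(96) ≈ 0.2191

Elasticity = (dY/dX) · (X/Y)

dY/dX = 3/X
At X = 96: dY/dX = 1/32, Y = 3·ln(96)

Elasticity = (1/32) · (96 / (3·ln(96))) = 1/ln(96) ≈ 0.2191

Interpretation: for a small percentage change in X, the percentage change in Y is approximately 0.22 times as large.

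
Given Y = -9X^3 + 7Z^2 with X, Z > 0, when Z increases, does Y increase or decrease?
Y increases

Taking the partial derivative:
∂Y/∂Z = 14Z

∂Y/∂Z = 14Z > 0 (assuming positive values)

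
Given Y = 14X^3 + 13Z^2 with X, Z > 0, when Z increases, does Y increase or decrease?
Y increases

Taking the partial derivative:
∂Y/∂Z = 26Z

∂Y/∂Z = 26Z > 0 (assuming positive values)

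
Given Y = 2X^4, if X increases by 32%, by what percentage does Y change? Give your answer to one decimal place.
203.6%

For Y = 2X^4:
If X → X(1 + 0.32)
Then Y → Y · (1 + 0.32)^4
     ≈ Y · 3.0360

Percentage change = ((1 + 0.32)^4 − 1) × 100% ≈ 203.6%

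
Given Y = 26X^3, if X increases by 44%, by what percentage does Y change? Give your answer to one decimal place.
198.6%

For Y = 26X^3:
If X → X(1 + 0.44)
Then Y → Y · (1 + 0.44)^3
     ≈ Y · 2.9860

Percentage change = ((1 + 0.44)^3 − 1) × 100% ≈ 198.6%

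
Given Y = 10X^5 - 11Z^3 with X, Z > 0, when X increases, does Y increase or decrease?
Y increases

Taking the partial derivative:
∂Y/∂X = 50X^4

∂Y/∂X = 50X^4 > 0 (assuming positive values)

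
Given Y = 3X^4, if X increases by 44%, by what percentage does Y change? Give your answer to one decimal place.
330.0%

For Y = 3X^4:
If X → X(1 + 0.44)
Then Y → Y · (1 + 0.44)^4
     ≈ Y · 4.2998

Percentage change = ((1 + 0.44)^4 − 1) × 100% ≈ 330.0%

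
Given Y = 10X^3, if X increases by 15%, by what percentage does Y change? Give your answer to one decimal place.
52.1%

For Y = 10X^3:
If X → X(1 + 0.15)
Then Y → Y · (1 + 0.15)^3
     ≈ Y · 1.5209

Percentage change = ((1 + 0.15)^3 − 1) × 100% ≈ 52.1%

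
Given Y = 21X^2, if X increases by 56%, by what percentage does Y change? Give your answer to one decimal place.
143.4%

For Y = 21X^2:
If X → X(1 + 0.56)
Then Y → Y · (1 + 0.56)^2
     = Y · 2.4336

Percentage change = ((1 + 0.56)^2 − 1) × 100% ≈ 143.4%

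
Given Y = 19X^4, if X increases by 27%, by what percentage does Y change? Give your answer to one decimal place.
160.1%

For Y = 19X^4:
If X → X(1 + 0.27)
Then Y → Y · (1 + 0.27)^4
     ≈ Y · 2.6014

Percentage change = ((1 + 0.27)^4 − 1) × 100% ≈ 160.1%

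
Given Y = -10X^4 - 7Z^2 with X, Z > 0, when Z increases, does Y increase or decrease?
Y decreases

Taking the partial derivative:
∂Y/∂Z = -14Z

∂Y/∂Z = -14Z < 0 (assuming positive values)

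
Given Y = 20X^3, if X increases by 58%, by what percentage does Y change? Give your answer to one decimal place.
294.4%

For Y = 20X^3:
If X → X(1 + 0.58)
Then Y → Y · (1 + 0.58)^3
     ≈ Y · 3.9443

Percentage change = ((1 + 0.58)^3 − 1) × 100% ≈ 294.4%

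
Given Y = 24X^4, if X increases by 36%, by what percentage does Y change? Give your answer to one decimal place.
242.1%

For Y = 24X^4:
If X → X(1 + 0.36)
Then Y → Y · (1 + 0.36)^4
     ≈ Y · 3.4210

Percentage change = ((1 + 0.36)^4 − 1) × 100% ≈ 242.1%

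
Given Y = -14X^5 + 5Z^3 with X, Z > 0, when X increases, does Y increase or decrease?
Y decreases

Taking the partial derivative:
∂Y/∂X = -70X^4

∂Y/∂X = -70X^4 < 0 (assuming positive values)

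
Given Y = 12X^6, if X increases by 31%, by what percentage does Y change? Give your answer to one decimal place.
405.4%

For Y = 12X^6:
If X → X(1 + 0.31)
Then Y → Y · (1 + 0.31)^6
     ≈ Y · 5.0539

Percentage change = ((1 + 0.31)^6 − 1) × 100% ≈ 405.4%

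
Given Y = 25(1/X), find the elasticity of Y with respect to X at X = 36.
Elasticity = -1

Elasticity = (dY/dX) · (X/Y)

dY/dX = -25/X²
At X = 36: dY/dX = -25/1296, Y = 25/36

Elasticity = (-25/1296) · (36 / (25/36)) = -1

Interpretation: for a small percentage change in X, the percentage change in Y is approximately -1.00 times as large.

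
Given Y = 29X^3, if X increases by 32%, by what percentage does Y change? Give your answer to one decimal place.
130.0%

For Y = 29X^3:
If X → X(1 + 0.32)
Then Y → Y · (1 + 0.32)^3
     ≈ Y · 2.3000

Percentage change = ((1 + 0.32)^3 − 1) × 100% ≈ 130.0%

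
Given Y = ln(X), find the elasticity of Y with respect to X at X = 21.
Elasticity = 1/ln(21) ≈ 0.3285

Elasticity = (dY/dX) · (X/Y)

dY/dX = 1/X
At X = 21: dY/dX = 1/21, Y = ln(21)

Elasticity = (1/21) · (21 / (ln(21))) = 1/ln(21) ≈ 0.3285

Interpretation: for a small percentage change in X, the percentage change in Y is approximately 0.33 times as large.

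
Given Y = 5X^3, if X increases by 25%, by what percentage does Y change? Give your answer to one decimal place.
95.3%

For Y = 5X^3:
If X → X(1 + 0.25)
Then Y → Y · (1 + 0.25)^3
     ≈ Y · 1.9531

Percentage change = ((1 + 0.25)^3 − 1) × 100% ≈ 95.3%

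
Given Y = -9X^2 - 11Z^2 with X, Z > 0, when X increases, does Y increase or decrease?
Y decreases

Taking the partial derivative:
∂Y/∂X = -18X

∂Y/∂X = -18X < 0 (assuming positive values)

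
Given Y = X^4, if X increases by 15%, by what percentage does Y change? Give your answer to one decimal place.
74.9%

For Y = X^4:
If X → X(1 + 0.15)
Then Y → Y · (1 + 0.15)^4
     ≈ Y · 1.7490

Percentage change = ((1 + 0.15)^4 − 1) × 100% ≈ 74.9%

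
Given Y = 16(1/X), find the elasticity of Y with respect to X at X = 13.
Elasticity = -1

Elasticity = (dY/dX) · (X/Y)

dY/dX = -16/X²
At X = 13: dY/dX = -16/169, Y = 16/13

Elasticity = (-16/169) · (13 / (16/13)) = -1

Interpretation: for a small percentage change in X, the percentage change in Y is approximately -1.00 times as large.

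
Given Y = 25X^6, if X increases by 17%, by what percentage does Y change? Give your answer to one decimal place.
156.5%

For Y = 25X^6:
If X → X(1 + 0.17)
Then Y → Y · (1 + 0.17)^6
     ≈ Y · 2.5652

Percentage change = ((1 + 0.17)^6 − 1) × 100% ≈ 156.5%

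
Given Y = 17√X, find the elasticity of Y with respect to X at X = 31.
Elasticity = 1/2

Elasticity = (dY/dX) · (X/Y)

dY/dX = 17/(2·√X)
At X = 31: dY/dX = 17·√31/62, Y = 17·√31

Elasticity = (17·√31/62) · (31 / (17·√31)) = 1/2

Interpretation: for a small percentage change in X, the percentage change in Y is approximately 0.50 times as large.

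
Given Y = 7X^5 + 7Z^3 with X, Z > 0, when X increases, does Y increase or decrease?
Y increases

Taking the partial derivative:
∂Y/∂X = 35X^4

∂Y/∂X = 35X^4 > 0 (assuming positive values)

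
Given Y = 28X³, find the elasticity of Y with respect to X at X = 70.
Elasticity = 3

Elasticity = (dY/dX) · (X/Y)

dY/dX = 84·X²
At X = 70: dY/dX = 411600, Y = 9604000

Elasticity = 411600 · (70 / 9604000) = 3

Interpretation: for a small percentage change in X, the percentage change in Y is approximately 3.00 times as large.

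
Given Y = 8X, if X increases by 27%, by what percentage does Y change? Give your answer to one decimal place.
27.0%

For Y = 8X:
If X → X(1 + 0.27)
Then Y → Y · (1 + 0.27)^1
     = Y · 1.2700

Percentage change = ((1 + 0.27)^1 − 1) × 100% = 27.0%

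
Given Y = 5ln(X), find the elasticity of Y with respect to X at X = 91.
Elasticity = 1/ln(91) ≈ 0.2217

Elasticity = (dY/dX) · (X/Y)

dY/dX = 5/X
At X = 91: dY/dX = 5/91, Y = 5·ln(91)

Elasticity = (5/91) · (91 / (5·ln(91))) = 1/ln(91) ≈ 0.2217

Interpretation: for a small percentage change in X, the percentage change in Y is approximately 0.22 times as large.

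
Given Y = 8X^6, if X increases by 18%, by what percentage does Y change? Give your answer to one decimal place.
170.0%

For Y = 8X^6:
If X → X(1 + 0.18)
Then Y → Y · (1 + 0.18)^6
     ≈ Y · 2.6996

Percentage change = ((1 + 0.18)^6 − 1) × 100% ≈ 170.0%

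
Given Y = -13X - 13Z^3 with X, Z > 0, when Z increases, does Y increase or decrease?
Y decreases

Taking the partial derivative:
∂Y/∂Z = -39Z^2

∂Y/∂Z = -39Z^2 < 0 (assuming positive values)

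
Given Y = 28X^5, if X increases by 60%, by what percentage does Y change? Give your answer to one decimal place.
948.6%

For Y = 28X^5:
If X → X(1 + 0.6)
Then Y → Y · (1 + 0.6)^5
     ≈ Y · 10.4858

Percentage change = ((1 + 0.6)^5 − 1) × 100% ≈ 948.6%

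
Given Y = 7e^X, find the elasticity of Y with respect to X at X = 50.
Elasticity = 50

Elasticity = (dY/dX) · (X/Y)

dY/dX = 7·e^X
At X = 50: dY/dX = 7·e^50, Y = 7·e^50

Elasticity = (7·e^50) · (50 / (7·e^50)) = 50

Interpretation: for a small percentage change in X, the percentage change in Y is approximately 50.00 times as large.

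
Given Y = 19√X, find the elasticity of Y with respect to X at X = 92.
Elasticity = 1/2

Elasticity = (dY/dX) · (X/Y)

dY/dX = 19/(2·√X)
At X = 92: dY/dX = 19·√23/92, Y = 38·√23

Elasticity = (19·√23/92) · (92 / (38·√23)) = 1/2

Interpretation: for a small percentage change in X, the percentage change in Y is approximately 0.50 times as large.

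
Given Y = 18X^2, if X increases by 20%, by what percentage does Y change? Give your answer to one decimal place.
44.0%

For Y = 18X^2:
If X → X(1 + 0.2)
Then Y → Y · (1 + 0.2)^2
     = Y · 1.4400

Percentage change = ((1 + 0.2)^2 − 1) × 100% = 44.0%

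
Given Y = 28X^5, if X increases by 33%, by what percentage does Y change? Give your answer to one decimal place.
316.2%

For Y = 28X^5:
If X → X(1 + 0.33)
Then Y → Y · (1 + 0.33)^5
     ≈ Y · 4.1616

Percentage change = ((1 + 0.33)^5 − 1) × 100% ≈ 316.2%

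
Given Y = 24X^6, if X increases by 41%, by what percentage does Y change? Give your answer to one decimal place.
685.8%

For Y = 24X^6:
If X → X(1 + 0.41)
Then Y → Y · (1 + 0.41)^6
     ≈ Y · 7.8580

Percentage change = ((1 + 0.41)^6 − 1) × 100% ≈ 685.8%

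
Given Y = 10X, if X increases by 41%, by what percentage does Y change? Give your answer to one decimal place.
41.0%

For Y = 10X:
If X → X(1 + 0.41)
Then Y → Y · (1 + 0.41)^1
     = Y · 1.4100

Percentage change = ((1 + 0.41)^1 − 1) × 100% = 41.0%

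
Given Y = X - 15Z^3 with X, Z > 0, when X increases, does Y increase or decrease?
Y increases

Taking the partial derivative:
∂Y/∂X = 1

∂Y/∂X = 1 > 0 (assuming positive values)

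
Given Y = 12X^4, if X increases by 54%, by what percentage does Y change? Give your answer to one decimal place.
462.4%

For Y = 12X^4:
If X → X(1 + 0.54)
Then Y → Y · (1 + 0.54)^4
     ≈ Y · 5.6245

Percentage change = ((1 + 0.54)^4 − 1) × 100% ≈ 462.4%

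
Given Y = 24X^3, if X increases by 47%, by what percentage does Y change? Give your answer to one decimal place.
217.7%

For Y = 24X^3:
If X → X(1 + 0.47)
Then Y → Y · (1 + 0.47)^3
     ≈ Y · 3.1765

Percentage change = ((1 + 0.47)^3 − 1) × 100% ≈ 217.7%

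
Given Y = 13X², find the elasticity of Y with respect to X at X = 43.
Elasticity = 2

Elasticity = (dY/dX) · (X/Y)

dY/dX = 26·X
At X = 43: dY/dX = 1118, Y = 24037

Elasticity = 1118 · (43 / 24037) = 2

Interpretation: for a small percentage change in X, the percentage change in Y is approximately 2.00 times as large.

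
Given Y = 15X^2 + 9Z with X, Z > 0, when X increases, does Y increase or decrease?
Y increases

Taking the partial derivative:
∂Y/∂X = 30X

∂Y/∂X = 30X > 0 (assuming positive values)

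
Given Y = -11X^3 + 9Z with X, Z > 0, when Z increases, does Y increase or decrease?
Y increases

Taking the partial derivative:
∂Y/∂Z = 9

∂Y/∂Z = 9 > 0 (assuming positive values)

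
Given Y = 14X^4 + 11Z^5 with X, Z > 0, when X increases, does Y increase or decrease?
Y increases

Taking the partial derivative:
∂Y/∂X = 56X^3

∂Y/∂X = 56X^3 > 0 (assuming positive values)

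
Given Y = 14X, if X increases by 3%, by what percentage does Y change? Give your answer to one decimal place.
3.0%

For Y = 14X:
If X → X(1 + 0.03)
Then Y → Y · (1 + 0.03)^1
     = Y · 1.0300

Percentage change = ((1 + 0.03)^1 − 1) × 100% = 3.0%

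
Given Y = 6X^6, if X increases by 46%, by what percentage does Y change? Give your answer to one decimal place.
868.5%

For Y = 6X^6:
If X → X(1 + 0.46)
Then Y → Y · (1 + 0.46)^6
     ≈ Y · 9.6854

Percentage change = ((1 + 0.46)^6 − 1) × 100% ≈ 868.5%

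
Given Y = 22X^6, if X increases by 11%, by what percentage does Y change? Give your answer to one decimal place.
87.0%

For Y = 22X^6:
If X → X(1 + 0.11)
Then Y → Y · (1 + 0.11)^6
     ≈ Y · 1.8704

Percentage change = ((1 + 0.11)^6 − 1) × 100% ≈ 87.0%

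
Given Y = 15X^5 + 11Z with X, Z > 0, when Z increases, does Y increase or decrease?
Y increases

Taking the partial derivative:
∂Y/∂Z = 11

∂Y/∂Z = 11 > 0 (assuming positive values)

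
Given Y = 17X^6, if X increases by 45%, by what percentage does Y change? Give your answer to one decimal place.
829.4%

For Y = 17X^6:
If X → X(1 + 0.45)
Then Y → Y · (1 + 0.45)^6
     ≈ Y · 9.2941

Percentage change = ((1 + 0.45)^6 − 1) × 100% ≈ 829.4%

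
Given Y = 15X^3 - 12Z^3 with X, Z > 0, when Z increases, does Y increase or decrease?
Y decreases

Taking the partial derivative:
∂Y/∂Z = -36Z^2

∂Y/∂Z = -36Z^2 < 0 (assuming positive values)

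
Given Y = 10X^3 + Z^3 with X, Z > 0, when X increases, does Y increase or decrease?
Y increases

Taking the partial derivative:
∂Y/∂X = 30X^2

∂Y/∂X = 30X^2 > 0 (assuming positive values)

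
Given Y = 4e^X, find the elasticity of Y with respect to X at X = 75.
Elasticity = 75

Elasticity = (dY/dX) · (X/Y)

dY/dX = 4·e^X
At X = 75: dY/dX = 4·e^75, Y = 4·e^75

Elasticity = (4·e^75) · (75 / (4·e^75)) = 75

Interpretation: for a small percentage change in X, the percentage change in Y is approximately 75.00 times as large.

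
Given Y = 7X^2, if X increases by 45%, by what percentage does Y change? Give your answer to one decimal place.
110.3%

For Y = 7X^2:
If X → X(1 + 0.45)
Then Y → Y · (1 + 0.45)^2
     = Y · 2.1025

Percentage change = ((1 + 0.45)^2 − 1) × 100% ≈ 110.3%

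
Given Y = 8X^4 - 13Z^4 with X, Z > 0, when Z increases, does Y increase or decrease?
Y decreases

Taking the partial derivative:
∂Y/∂Z = -52Z^3

∂Y/∂Z = -52Z^3 < 0 (assuming positive values)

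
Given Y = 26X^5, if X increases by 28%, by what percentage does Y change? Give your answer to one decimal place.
243.6%

For Y = 26X^5:
If X → X(1 + 0.28)
Then Y → Y · (1 + 0.28)^5
     ≈ Y · 3.4360

Percentage change = ((1 + 0.28)^5 − 1) × 100% ≈ 243.6%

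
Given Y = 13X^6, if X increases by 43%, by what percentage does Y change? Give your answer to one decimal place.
755.1%

For Y = 13X^6:
If X → X(1 + 0.43)
Then Y → Y · (1 + 0.43)^6
     ≈ Y · 8.5510

Percentage change = ((1 + 0.43)^6 − 1) × 100% ≈ 755.1%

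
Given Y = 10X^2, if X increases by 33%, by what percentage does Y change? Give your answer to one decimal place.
76.9%

For Y = 10X^2:
If X → X(1 + 0.33)
Then Y → Y · (1 + 0.33)^2
     = Y · 1.7689

Percentage change = ((1 + 0.33)^2 − 1) × 100% ≈ 76.9%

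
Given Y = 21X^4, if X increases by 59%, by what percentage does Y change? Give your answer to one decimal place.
539.1%

For Y = 21X^4:
If X → X(1 + 0.59)
Then Y → Y · (1 + 0.59)^4
     ≈ Y · 6.3913

Percentage change = ((1 + 0.59)^4 − 1) × 100% ≈ 539.1%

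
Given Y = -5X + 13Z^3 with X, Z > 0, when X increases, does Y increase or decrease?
Y decreases

Taking the partial derivative:
∂Y/∂X = -5

∂Y/∂X = -5 < 0 (assuming positive values)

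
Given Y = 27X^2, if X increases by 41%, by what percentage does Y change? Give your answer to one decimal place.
98.8%

For Y = 27X^2:
If X → X(1 + 0.41)
Then Y → Y · (1 + 0.41)^2
     = Y · 1.9881

Percentage change = ((1 + 0.41)^2 − 1) × 100% ≈ 98.8%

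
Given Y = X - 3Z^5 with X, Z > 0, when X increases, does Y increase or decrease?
Y increases

Taking the partial derivative:
∂Y/∂X = 1

∂Y/∂X = 1 > 0 (assuming positive values)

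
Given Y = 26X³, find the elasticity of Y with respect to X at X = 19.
Elasticity = 3

Elasticity = (dY/dX) · (X/Y)

dY/dX = 78·X²
At X = 19: dY/dX = 28158, Y = 178334

Elasticity = 28158 · (19 / 178334) = 3

Interpretation: for a small percentage change in X, the percentage change in Y is approximately 3.00 times as large.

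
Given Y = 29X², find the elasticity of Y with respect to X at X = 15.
Elasticity = 2

Elasticity = (dY/dX) · (X/Y)

dY/dX = 58·X
At X = 15: dY/dX = 870, Y = 6525

Elasticity = 870 · (15 / 6525) = 2

Interpretation: for a small percentage change in X, the percentage change in Y is approximately 2.00 times as large.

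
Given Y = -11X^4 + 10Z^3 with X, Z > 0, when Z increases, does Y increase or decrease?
Y increases

Taking the partial derivative:
∂Y/∂Z = 30Z^2

∂Y/∂Z = 30Z^2 > 0 (assuming positive values)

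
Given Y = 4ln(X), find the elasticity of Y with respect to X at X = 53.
Elasticity = 1/ln(53) ≈ 0.2519

Elasticity = (dY/dX) · (X/Y)

dY/dX = 4/X
At X = 53: dY/dX = 4/53, Y = 4·ln(53)

Elasticity = (4/53) · (53 / (4·ln(53))) = 1/ln(53) ≈ 0.2519

Interpretation: for a small percentage change in X, the percentage change in Y is approximately 0.25 times as large.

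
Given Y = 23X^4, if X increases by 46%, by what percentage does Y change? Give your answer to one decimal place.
354.4%

For Y = 23X^4:
If X → X(1 + 0.46)
Then Y → Y · (1 + 0.46)^4
     ≈ Y · 4.5437

Percentage change = ((1 + 0.46)^4 − 1) × 100% ≈ 354.4%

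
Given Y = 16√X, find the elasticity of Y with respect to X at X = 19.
Elasticity = 1/2

Elasticity = (dY/dX) · (X/Y)

dY/dX = 8/√X
At X = 19: dY/dX = 8·√19/19, Y = 16·√19

Elasticity = (8·√19/19) · (19 / (16·√19)) = 1/2

Interpretation: for a small percentage change in X, the percentage change in Y is approximately 0.50 times as large.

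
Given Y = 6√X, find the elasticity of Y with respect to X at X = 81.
Elasticity = 1/2

Elasticity = (dY/dX) · (X/Y)

dY/dX = 3/√X
At X = 81: dY/dX = 1/3, Y = 54

Elasticity = (1/3) · (81 / 54) = 1/2

Interpretation: for a small percentage change in X, the percentage change in Y is approximately 0.50 times as large.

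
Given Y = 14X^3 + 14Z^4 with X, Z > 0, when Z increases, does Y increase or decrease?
Y increases

Taking the partial derivative:
∂Y/∂Z = 56Z^3

∂Y/∂Z = 56Z^3 > 0 (assuming positive values)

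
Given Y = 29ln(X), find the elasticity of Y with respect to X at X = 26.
Elasticity = 1/ln(26) ≈ 0.3069

Elasticity = (dY/dX) · (X/Y)

dY/dX = 29/X
At X = 26: dY/dX = 29/26, Y = 29·ln(26)

Elasticity = (29/26) · (26 / (29·ln(26))) = 1/ln(26) ≈ 0.3069

Interpretation: for a small percentage change in X, the percentage change in Y is approximately 0.31 times as large.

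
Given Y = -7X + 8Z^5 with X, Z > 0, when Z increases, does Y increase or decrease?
Y increases

Taking the partial derivative:
∂Y/∂Z = 40Z^4

∂Y/∂Z = 40Z^4 > 0 (assuming positive values)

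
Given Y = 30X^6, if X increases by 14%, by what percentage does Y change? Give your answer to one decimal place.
119.5%

For Y = 30X^6:
If X → X(1 + 0.14)
Then Y → Y · (1 + 0.14)^6
     ≈ Y · 2.1950

Percentage change = ((1 + 0.14)^6 − 1) × 100% ≈ 119.5%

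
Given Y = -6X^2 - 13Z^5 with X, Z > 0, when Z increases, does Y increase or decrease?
Y decreases

Taking the partial derivative:
∂Y/∂Z = -65Z^4

∂Y/∂Z = -65Z^4 < 0 (assuming positive values)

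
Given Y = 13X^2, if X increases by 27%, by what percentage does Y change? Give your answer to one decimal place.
61.3%

For Y = 13X^2:
If X → X(1 + 0.27)
Then Y → Y · (1 + 0.27)^2
     = Y · 1.6129

Percentage change = ((1 + 0.27)^2 − 1) × 100% ≈ 61.3%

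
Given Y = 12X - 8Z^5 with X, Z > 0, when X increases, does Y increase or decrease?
Y increases

Taking the partial derivative:
∂Y/∂X = 12

∂Y/∂X = 12 > 0 (assuming positive values)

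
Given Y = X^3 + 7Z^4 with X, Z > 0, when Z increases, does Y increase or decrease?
Y increases

Taking the partial derivative:
∂Y/∂Z = 28Z^3

∂Y/∂Z = 28Z^3 > 0 (assuming positive values)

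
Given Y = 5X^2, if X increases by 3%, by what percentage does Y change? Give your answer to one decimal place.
6.1%

For Y = 5X^2:
If X → X(1 + 0.03)
Then Y → Y · (1 + 0.03)^2
     = Y · 1.0609

Percentage change = ((1 + 0.03)^2 − 1) × 100% ≈ 6.1%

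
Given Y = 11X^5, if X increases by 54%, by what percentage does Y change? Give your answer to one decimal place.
766.2%

For Y = 11X^5:
If X → X(1 + 0.54)
Then Y → Y · (1 + 0.54)^5
     ≈ Y · 8.6617

Percentage change = ((1 + 0.54)^5 − 1) × 100% ≈ 766.2%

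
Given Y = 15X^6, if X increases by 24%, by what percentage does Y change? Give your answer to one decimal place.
263.5%

For Y = 15X^6:
If X → X(1 + 0.24)
Then Y → Y · (1 + 0.24)^6
     ≈ Y · 3.6352

Percentage change = ((1 + 0.24)^6 − 1) × 100% ≈ 263.5%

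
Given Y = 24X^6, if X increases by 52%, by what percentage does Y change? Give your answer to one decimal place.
1133.3%

For Y = 24X^6:
If X → X(1 + 0.52)
Then Y → Y · (1 + 0.52)^6
     ≈ Y · 12.3328

Percentage change = ((1 + 0.52)^6 − 1) × 100% ≈ 1133.3%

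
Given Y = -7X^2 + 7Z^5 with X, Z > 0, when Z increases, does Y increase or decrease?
Y increases

Taking the partial derivative:
∂Y/∂Z = 35Z^4

∂Y/∂Z = 35Z^4 > 0 (assuming positive values)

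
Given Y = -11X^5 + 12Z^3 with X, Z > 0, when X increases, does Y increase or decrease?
Y decreases

Taking the partial derivative:
∂Y/∂X = -55X^4

∂Y/∂X = -55X^4 < 0 (assuming positive values)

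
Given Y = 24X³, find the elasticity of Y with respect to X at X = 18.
Elasticity = 3

Elasticity = (dY/dX) · (X/Y)

dY/dX = 72·X²
At X = 18: dY/dX = 23328, Y = 139968

Elasticity = 23328 · (18 / 139968) = 3

Interpretation: for a small percentage change in X, the percentage change in Y is approximately 3.00 times as large.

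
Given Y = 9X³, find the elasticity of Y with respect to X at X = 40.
Elasticity = 3

Elasticity = (dY/dX) · (X/Y)

dY/dX = 27·X²
At X = 40: dY/dX = 43200, Y = 576000

Elasticity = 43200 · (40 / 576000) = 3

Interpretation: for a small percentage change in X, the percentage change in Y is approximately 3.00 times as large.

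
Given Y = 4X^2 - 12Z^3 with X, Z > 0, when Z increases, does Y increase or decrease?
Y decreases

Taking the partial derivative:
∂Y/∂Z = -36Z^2

∂Y/∂Z = -36Z^2 < 0 (assuming positive values)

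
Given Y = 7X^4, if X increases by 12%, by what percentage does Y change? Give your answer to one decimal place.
57.4%

For Y = 7X^4:
If X → X(1 + 0.12)
Then Y → Y · (1 + 0.12)^4
     ≈ Y · 1.5735

Percentage change = ((1 + 0.12)^4 − 1) × 100% ≈ 57.4%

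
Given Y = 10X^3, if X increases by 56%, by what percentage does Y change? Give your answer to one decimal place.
279.6%

For Y = 10X^3:
If X → X(1 + 0.56)
Then Y → Y · (1 + 0.56)^3
     ≈ Y · 3.7964

Percentage change = ((1 + 0.56)^3 − 1) × 100% ≈ 279.6%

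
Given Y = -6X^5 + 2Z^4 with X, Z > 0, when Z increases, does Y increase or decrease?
Y increases

Taking the partial derivative:
∂Y/∂Z = 8Z^3

∂Y/∂Z = 8Z^3 > 0 (assuming positive values)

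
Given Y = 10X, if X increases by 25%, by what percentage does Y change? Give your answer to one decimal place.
25.0%

For Y = 10X:
If X → X(1 + 0.25)
Then Y → Y · (1 + 0.25)^1
     = Y · 1.2500

Percentage change = ((1 + 0.25)^1 − 1) × 100% = 25.0%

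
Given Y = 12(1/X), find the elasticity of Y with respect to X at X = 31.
Elasticity = -1

Elasticity = (dY/dX) · (X/Y)

dY/dX = -12/X²
At X = 31: dY/dX = -12/961, Y = 12/31

Elasticity = (-12/961) · (31 / (12/31)) = -1

Interpretation: for a small percentage change in X, the percentage change in Y is approximately -1.00 times as large.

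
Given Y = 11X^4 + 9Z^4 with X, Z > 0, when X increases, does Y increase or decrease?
Y increases

Taking the partial derivative:
∂Y/∂X = 44X^3

∂Y/∂X = 44X^3 > 0 (assuming positive values)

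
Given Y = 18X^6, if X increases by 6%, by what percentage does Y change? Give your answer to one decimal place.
41.9%

For Y = 18X^6:
If X → X(1 + 0.06)
Then Y → Y · (1 + 0.06)^6
     ≈ Y · 1.4185

Percentage change = ((1 + 0.06)^6 − 1) × 100% ≈ 41.9%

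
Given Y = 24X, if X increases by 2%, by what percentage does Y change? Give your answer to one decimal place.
2.0%

For Y = 24X:
If X → X(1 + 0.02)
Then Y → Y · (1 + 0.02)^1
     = Y · 1.0200

Percentage change = ((1 + 0.02)^1 − 1) × 100% = 2.0%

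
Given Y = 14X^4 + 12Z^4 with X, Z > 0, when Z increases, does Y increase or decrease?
Y increases

Taking the partial derivative:
∂Y/∂Z = 48Z^3

∂Y/∂Z = 48Z^3 > 0 (assuming positive values)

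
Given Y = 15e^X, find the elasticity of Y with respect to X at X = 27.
Elasticity = 27

Elasticity = (dY/dX) · (X/Y)

dY/dX = 15·e^X
At X = 27: dY/dX = 15·e^27, Y = 15·e^27

Elasticity = (15·e^27) · (27 / (15·e^27)) = 27

Interpretation: for a small percentage change in X, the percentage change in Y is approximately 27.00 times as large.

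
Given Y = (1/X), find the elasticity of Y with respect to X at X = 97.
Elasticity = -1

Elasticity = (dY/dX) · (X/Y)

dY/dX = -1/X²
At X = 97: dY/dX = -1/9409, Y = 1/97

Elasticity = (-1/9409) · (97 / (1/97)) = -1

Interpretation: for a small percentage change in X, the percentage change in Y is approximately -1.00 times as large.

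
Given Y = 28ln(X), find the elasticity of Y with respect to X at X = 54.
Elasticity = 1/ln(54) ≈ 0.2507

Elasticity = (dY/dX) · (X/Y)

dY/dX = 28/X
At X = 54: dY/dX = 14/27, Y = 28·ln(54)

Elasticity = (14/27) · (54 / (28·ln(54))) = 1/ln(54) ≈ 0.2507

Interpretation: for a small percentage change in X, the percentage change in Y is approximately 0.25 times as large.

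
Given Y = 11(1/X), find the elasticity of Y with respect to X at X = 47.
Elasticity = -1

Elasticity = (dY/dX) · (X/Y)

dY/dX = -11/X²
At X = 47: dY/dX = -11/2209, Y = 11/47

Elasticity = (-11/2209) · (47 / (11/47)) = -1

Interpretation: for a small percentage change in X, the percentage change in Y is approximately -1.00 times as large.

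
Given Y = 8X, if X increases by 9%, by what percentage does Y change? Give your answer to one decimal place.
9.0%

For Y = 8X:
If X → X(1 + 0.09)
Then Y → Y · (1 + 0.09)^1
     = Y · 1.0900

Percentage change = ((1 + 0.09)^1 − 1) × 100% = 9.0%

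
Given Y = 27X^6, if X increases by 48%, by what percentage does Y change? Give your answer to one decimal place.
950.9%

For Y = 27X^6:
If X → X(1 + 0.48)
Then Y → Y · (1 + 0.48)^6
     ≈ Y · 10.5092

Percentage change = ((1 + 0.48)^6 − 1) × 100% ≈ 950.9%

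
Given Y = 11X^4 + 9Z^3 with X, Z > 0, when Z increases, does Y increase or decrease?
Y increases

Taking the partial derivative:
∂Y/∂Z = 27Z^2

∂Y/∂Z = 27Z^2 > 0 (assuming positive values)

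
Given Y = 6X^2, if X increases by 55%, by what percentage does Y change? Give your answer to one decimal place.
140.3%

For Y = 6X^2:
If X → X(1 + 0.55)
Then Y → Y · (1 + 0.55)^2
     = Y · 2.4025

Percentage change = ((1 + 0.55)^2 − 1) × 100% ≈ 140.3%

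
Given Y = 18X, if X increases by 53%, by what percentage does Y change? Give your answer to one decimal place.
53.0%

For Y = 18X:
If X → X(1 + 0.53)
Then Y → Y · (1 + 0.53)^1
     = Y · 1.5300

Percentage change = ((1 + 0.53)^1 − 1) × 100% = 53.0%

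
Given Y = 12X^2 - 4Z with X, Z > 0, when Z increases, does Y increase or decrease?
Y decreases

Taking the partial derivative:
∂Y/∂Z = -4

∂Y/∂Z = -4 < 0 (assuming positive values)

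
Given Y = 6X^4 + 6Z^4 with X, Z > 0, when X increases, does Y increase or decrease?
Y increases

Taking the partial derivative:
∂Y/∂X = 24X^3

∂Y/∂X = 24X^3 > 0 (assuming positive values)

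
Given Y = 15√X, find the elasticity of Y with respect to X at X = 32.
Elasticity = 1/2

Elasticity = (dY/dX) · (X/Y)

dY/dX = 15/(2·√X)
At X = 32: dY/dX = 15·√2/16, Y = 60·√2

Elasticity = (15·√2/16) · (32 / (60·√2)) = 1/2

Interpretation: for a small percentage change in X, the percentage change in Y is approximately 0.50 times as large.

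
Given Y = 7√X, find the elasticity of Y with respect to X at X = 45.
Elasticity = 1/2

Elasticity = (dY/dX) · (X/Y)

dY/dX = 7/(2·√X)
At X = 45: dY/dX = 7·√5/30, Y = 21·√5

Elasticity = (7·√5/30) · (45 / (21·√5)) = 1/2

Interpretation: for a small percentage change in X, the percentage change in Y is approximately 0.50 times as large.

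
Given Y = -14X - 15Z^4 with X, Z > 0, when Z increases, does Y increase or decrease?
Y decreases

Taking the partial derivative:
∂Y/∂Z = -60Z^3

∂Y/∂Z = -60Z^3 < 0 (assuming positive values)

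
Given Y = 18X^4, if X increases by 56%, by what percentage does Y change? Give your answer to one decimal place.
492.2%

For Y = 18X^4:
If X → X(1 + 0.56)
Then Y → Y · (1 + 0.56)^4
     ≈ Y · 5.9224

Percentage change = ((1 + 0.56)^4 − 1) × 100% ≈ 492.2%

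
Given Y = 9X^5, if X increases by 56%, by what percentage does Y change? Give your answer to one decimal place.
823.9%

For Y = 9X^5:
If X → X(1 + 0.56)
Then Y → Y · (1 + 0.56)^5
     ≈ Y · 9.2390

Percentage change = ((1 + 0.56)^5 − 1) × 100% ≈ 823.9%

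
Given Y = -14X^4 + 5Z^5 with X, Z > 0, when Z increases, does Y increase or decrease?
Y increases

Taking the partial derivative:
∂Y/∂Z = 25Z^4

∂Y/∂Z = 25Z^4 > 0 (assuming positive values)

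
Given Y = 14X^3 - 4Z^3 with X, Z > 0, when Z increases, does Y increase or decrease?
Y decreases

Taking the partial derivative:
∂Y/∂Z = -12Z^2

∂Y/∂Z = -12Z^2 < 0 (assuming positive values)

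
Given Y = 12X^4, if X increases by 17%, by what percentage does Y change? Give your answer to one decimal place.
87.4%

For Y = 12X^4:
If X → X(1 + 0.17)
Then Y → Y · (1 + 0.17)^4
     ≈ Y · 1.8739

Percentage change = ((1 + 0.17)^4 − 1) × 100% ≈ 87.4%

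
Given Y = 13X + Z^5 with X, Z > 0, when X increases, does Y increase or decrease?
Y increases

Taking the partial derivative:
∂Y/∂X = 13

∂Y/∂X = 13 > 0 (assuming positive values)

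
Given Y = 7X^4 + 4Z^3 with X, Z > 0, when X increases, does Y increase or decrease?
Y increases

Taking the partial derivative:
∂Y/∂X = 28X^3

∂Y/∂X = 28X^3 > 0 (assuming positive values)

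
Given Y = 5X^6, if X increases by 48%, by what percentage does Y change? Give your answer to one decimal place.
950.9%

For Y = 5X^6:
If X → X(1 + 0.48)
Then Y → Y · (1 + 0.48)^6
     ≈ Y · 10.5092

Percentage change = ((1 + 0.48)^6 − 1) × 100% ≈ 950.9%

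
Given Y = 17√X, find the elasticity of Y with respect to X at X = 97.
Elasticity = 1/2

Elasticity = (dY/dX) · (X/Y)

dY/dX = 17/(2·√X)
At X = 97: dY/dX = 17·√97/194, Y = 17·√97

Elasticity = (17·√97/194) · (97 / (17·√97)) = 1/2

Interpretation: for a small percentage change in X, the percentage change in Y is approximately 0.50 times as large.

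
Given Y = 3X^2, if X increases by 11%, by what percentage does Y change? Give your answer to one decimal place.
23.2%

For Y = 3X^2:
If X → X(1 + 0.11)
Then Y → Y · (1 + 0.11)^2
     = Y · 1.2321

Percentage change = ((1 + 0.11)^2 − 1) × 100% ≈ 23.2%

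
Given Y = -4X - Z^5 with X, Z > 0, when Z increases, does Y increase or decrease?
Y decreases

Taking the partial derivative:
∂Y/∂Z = -5Z^4

∂Y/∂Z = -5Z^4 < 0 (assuming positive values)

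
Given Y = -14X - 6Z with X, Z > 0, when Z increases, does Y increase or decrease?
Y decreases

Taking the partial derivative:
∂Y/∂Z = -6

∂Y/∂Z = -6 < 0 (assuming positive values)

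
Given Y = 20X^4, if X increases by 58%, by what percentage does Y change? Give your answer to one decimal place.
523.2%

For Y = 20X^4:
If X → X(1 + 0.58)
Then Y → Y · (1 + 0.58)^4
     ≈ Y · 6.2320

Percentage change = ((1 + 0.58)^4 − 1) × 100% ≈ 523.2%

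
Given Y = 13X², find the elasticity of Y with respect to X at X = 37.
Elasticity = 2

Elasticity = (dY/dX) · (X/Y)

dY/dX = 26·X
At X = 37: dY/dX = 962, Y = 17797

Elasticity = 962 · (37 / 17797) = 2

Interpretation: for a small percentage change in X, the percentage change in Y is approximately 2.00 times as large.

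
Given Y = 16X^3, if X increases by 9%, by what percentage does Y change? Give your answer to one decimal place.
29.5%

For Y = 16X^3:
If X → X(1 + 0.09)
Then Y → Y · (1 + 0.09)^3
     ≈ Y · 1.2950

Percentage change = ((1 + 0.09)^3 − 1) × 100% ≈ 29.5%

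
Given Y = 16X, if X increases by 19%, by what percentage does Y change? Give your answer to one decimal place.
19.0%

For Y = 16X:
If X → X(1 + 0.19)
Then Y → Y · (1 + 0.19)^1
     = Y · 1.1900

Percentage change = ((1 + 0.19)^1 − 1) × 100% = 19.0%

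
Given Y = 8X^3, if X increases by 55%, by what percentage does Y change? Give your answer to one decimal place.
272.4%

For Y = 8X^3:
If X → X(1 + 0.55)
Then Y → Y · (1 + 0.55)^3
     ≈ Y · 3.7239

Percentage change = ((1 + 0.55)^3 − 1) × 100% ≈ 272.4%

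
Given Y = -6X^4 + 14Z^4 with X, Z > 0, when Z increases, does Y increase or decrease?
Y increases

Taking the partial derivative:
∂Y/∂Z = 56Z^3

∂Y/∂Z = 56Z^3 > 0 (assuming positive values)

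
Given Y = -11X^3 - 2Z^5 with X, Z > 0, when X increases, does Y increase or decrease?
Y decreases

Taking the partial derivative:
∂Y/∂X = -33X^2

∂Y/∂X = -33X^2 < 0 (assuming positive values)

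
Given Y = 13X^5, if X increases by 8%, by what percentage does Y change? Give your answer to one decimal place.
46.9%

For Y = 13X^5:
If X → X(1 + 0.08)
Then Y → Y · (1 + 0.08)^5
     ≈ Y · 1.4693

Percentage change = ((1 + 0.08)^5 − 1) × 100% ≈ 46.9%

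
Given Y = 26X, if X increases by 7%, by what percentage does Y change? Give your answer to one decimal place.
7.0%

For Y = 26X:
If X → X(1 + 0.07)
Then Y → Y · (1 + 0.07)^1
     = Y · 1.0700

Percentage change = ((1 + 0.07)^1 − 1) × 100% = 7.0%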